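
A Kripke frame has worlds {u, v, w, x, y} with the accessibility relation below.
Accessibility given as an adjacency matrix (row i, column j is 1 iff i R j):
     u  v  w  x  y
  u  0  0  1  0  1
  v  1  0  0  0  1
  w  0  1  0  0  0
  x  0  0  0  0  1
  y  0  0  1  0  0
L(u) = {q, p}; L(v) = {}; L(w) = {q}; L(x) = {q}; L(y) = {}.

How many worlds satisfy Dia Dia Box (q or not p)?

Let φ = Dia Dia Box (q or not p). Evaluate φ at each world:
  u (successors {w, y}): φ is true.
  v (successors {u, y}): φ is true.
  w (successors {v}): φ is true.
  x (successors {y}): φ is true.
  y (successors {w}): φ is true.
For instance, at w:
  At w: Dia Dia Box (q or not p) requires Dia Box (q or not p) at some successor in {v}.
    Dia Box (q or not p) holds at v, so Dia Dia Box (q or not p) is true at w.
      At v: Dia Box (q or not p) requires Box (q or not p) at some successor in {u, y}.
        Box (q or not p) holds at u, so Dia Box (q or not p) is true at v.
Satisfying worlds: {u, v, w, x, y}

5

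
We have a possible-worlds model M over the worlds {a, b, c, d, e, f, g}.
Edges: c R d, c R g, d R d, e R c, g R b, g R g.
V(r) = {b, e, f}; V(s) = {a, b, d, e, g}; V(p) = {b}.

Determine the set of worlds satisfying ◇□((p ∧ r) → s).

c, d, e, g

Recall that □ψ holds at a world iff ψ holds at every accessible world, and ◇ψ holds iff ψ holds at some accessible world.
Let φ = ◇□((p ∧ r) → s). Evaluate φ at each world:
  a (successors ∅): φ is false.
  b (successors ∅): φ is false.
  c (successors {d, g}): φ is true.
  d (successors {d}): φ is true.
  e (successors {c}): φ is true.
  f (successors ∅): φ is false.
  g (successors {b, g}): φ is true.
For instance, at e:
  At e: ◇□((p ∧ r) → s) requires □((p ∧ r) → s) at some successor in {c}.
    □((p ∧ r) → s) holds at c, so ◇□((p ∧ r) → s) is true at e.
      At c: □((p ∧ r) → s) requires (p ∧ r) → s at every successor {d, g}.
        At d: (p ∧ r) → s is true.
        At g: (p ∧ r) → s is true.
      So □((p ∧ r) → s) is true at c.
Satisfying worlds: {c, d, e, g}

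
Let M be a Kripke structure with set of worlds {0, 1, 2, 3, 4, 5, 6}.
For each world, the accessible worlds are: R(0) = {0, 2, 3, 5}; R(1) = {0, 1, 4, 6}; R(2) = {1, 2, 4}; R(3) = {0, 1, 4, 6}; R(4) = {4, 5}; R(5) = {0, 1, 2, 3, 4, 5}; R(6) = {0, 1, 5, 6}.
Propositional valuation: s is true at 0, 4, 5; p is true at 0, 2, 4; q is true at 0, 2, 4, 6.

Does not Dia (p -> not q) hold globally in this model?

No

Let φ = not Dia (p -> not q). Evaluate φ at each world:
  0 (successors {0, 2, 3, 5}): φ is false.
  1 (successors {0, 1, 4, 6}): φ is false.
  2 (successors {1, 2, 4}): φ is false.
  3 (successors {0, 1, 4, 6}): φ is false.
  4 (successors {4, 5}): φ is false.
  5 (successors {0, 1, 2, 3, 4, 5}): φ is false.
  6 (successors {0, 1, 5, 6}): φ is false.
Detail at 0 (counterexample):
  At 0: Dia (p -> not q) is true, so not Dia (p -> not q) is false.
    At 0: Dia (p -> not q) requires p -> not q at some successor in {0, 2, 3, 5}.
      p -> not q holds at 3, so Dia (p -> not q) is true at 0.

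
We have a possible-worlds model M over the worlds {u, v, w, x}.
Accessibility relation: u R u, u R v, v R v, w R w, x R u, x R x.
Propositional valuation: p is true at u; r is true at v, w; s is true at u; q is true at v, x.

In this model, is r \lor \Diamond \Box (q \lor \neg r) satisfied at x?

Recall that \Box ψ holds at a world iff ψ holds at every accessible world, and \Diamond ψ holds iff ψ holds at some accessible world.
At x: r is false, \Diamond \Box (q \lor \neg r) is true, so r \lor \Diamond \Box (q \lor \neg r) is true.
  At x: \Diamond \Box (q \lor \neg r) requires \Box (q \lor \neg r) at some successor in {u, x}.
    \Box (q \lor \neg r) holds at u, so \Diamond \Box (q \lor \neg r) is true at x.
      At u: \Box (q \lor \neg r) requires q \lor \neg r at every successor {u, v}.
        At u: q \lor \neg r is true.
        At v: q \lor \neg r is true.
      So \Box (q \lor \neg r) is true at u.

Yes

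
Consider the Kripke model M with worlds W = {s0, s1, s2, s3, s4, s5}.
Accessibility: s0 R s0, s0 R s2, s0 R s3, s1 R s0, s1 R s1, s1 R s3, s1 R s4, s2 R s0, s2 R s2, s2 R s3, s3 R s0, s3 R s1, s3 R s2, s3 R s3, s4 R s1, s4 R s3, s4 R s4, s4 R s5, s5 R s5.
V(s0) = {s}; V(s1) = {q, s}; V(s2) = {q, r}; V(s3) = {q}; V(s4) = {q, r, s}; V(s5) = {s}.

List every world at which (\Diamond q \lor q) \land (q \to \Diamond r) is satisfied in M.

Let φ = (\Diamond q \lor q) \land (q \to \Diamond r). Evaluate φ at each world:
  s0 (successors {s0, s2, s3}): φ is true.
  s1 (successors {s0, s1, s3, s4}): φ is true.
  s2 (successors {s0, s2, s3}): φ is true.
  s3 (successors {s0, s1, s2, s3}): φ is true.
  s4 (successors {s1, s3, s4, s5}): φ is true.
  s5 (successors {s5}): φ is false.
For instance, at s4:
  At s4: \Diamond q \lor q is true, q \to \Diamond r is true, so (\Diamond q \lor q) \land (q \to \Diamond r) is true.
    At s4: \Diamond q is true, q is true, so \Diamond q \lor q is true.
      At s4: \Diamond q requires q at some successor in {s1, s3, s4, s5}.
        q holds at s1, so \Diamond q is true at s4.
    At s4: q is true, \Diamond r is true, so q \to \Diamond r is true.
      At s4: \Diamond r requires r at some successor in {s1, s3, s4, s5}.
        r holds at s4, so \Diamond r is true at s4.
Satisfying worlds: {s0, s1, s2, s3, s4}

s0, s1, s2, s3, s4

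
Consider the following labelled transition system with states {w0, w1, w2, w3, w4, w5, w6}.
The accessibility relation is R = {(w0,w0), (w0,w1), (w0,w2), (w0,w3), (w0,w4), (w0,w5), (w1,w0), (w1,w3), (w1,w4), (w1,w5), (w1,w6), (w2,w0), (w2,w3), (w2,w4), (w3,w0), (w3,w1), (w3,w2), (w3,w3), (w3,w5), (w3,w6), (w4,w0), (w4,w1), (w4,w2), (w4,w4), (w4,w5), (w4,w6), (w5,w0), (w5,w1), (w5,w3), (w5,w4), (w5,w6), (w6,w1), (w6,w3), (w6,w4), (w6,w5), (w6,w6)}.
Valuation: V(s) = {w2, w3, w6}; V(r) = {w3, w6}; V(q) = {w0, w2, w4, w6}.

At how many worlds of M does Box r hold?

Let φ = Box r. Evaluate φ at each world:
  w0 (successors {w0, w1, w2, w3, w4, w5}): φ is false.
  w1 (successors {w0, w3, w4, w5, w6}): φ is false.
  w2 (successors {w0, w3, w4}): φ is false.
  w3 (successors {w0, w1, w2, w3, w5, w6}): φ is false.
  w4 (successors {w0, w1, w2, w4, w5, w6}): φ is false.
  w5 (successors {w0, w1, w3, w4, w6}): φ is false.
  w6 (successors {w1, w3, w4, w5, w6}): φ is false.
For instance, at w6:
  At w6: Box r requires r at every successor {w1, w3, w4, w5, w6}.
    r fails at w1, so Box r is false at w6.
Satisfying worlds: none.

0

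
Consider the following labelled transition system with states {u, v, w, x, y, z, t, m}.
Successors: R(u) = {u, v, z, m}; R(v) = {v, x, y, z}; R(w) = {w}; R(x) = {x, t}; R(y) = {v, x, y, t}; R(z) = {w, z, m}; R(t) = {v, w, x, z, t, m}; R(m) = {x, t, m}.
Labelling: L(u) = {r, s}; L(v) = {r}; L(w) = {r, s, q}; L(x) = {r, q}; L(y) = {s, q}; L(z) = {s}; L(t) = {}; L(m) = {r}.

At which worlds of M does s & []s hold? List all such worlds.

Let φ = s & []s. Evaluate φ at each world:
  u (successors {u, v, z, m}): φ is false.
  v (successors {v, x, y, z}): φ is false.
  w (successors {w}): φ is true.
  x (successors {x, t}): φ is false.
  y (successors {v, x, y, t}): φ is false.
  z (successors {w, z, m}): φ is false.
  t (successors {v, w, x, z, t, m}): φ is false.
  m (successors {x, t, m}): φ is false.
For instance, at w:
  At w: s is true, []s is true, so s & []s is true.
    At w: []s requires s at every successor {w}.
      At w: s is true.
    So []s is true at w.
Satisfying worlds: {w}

w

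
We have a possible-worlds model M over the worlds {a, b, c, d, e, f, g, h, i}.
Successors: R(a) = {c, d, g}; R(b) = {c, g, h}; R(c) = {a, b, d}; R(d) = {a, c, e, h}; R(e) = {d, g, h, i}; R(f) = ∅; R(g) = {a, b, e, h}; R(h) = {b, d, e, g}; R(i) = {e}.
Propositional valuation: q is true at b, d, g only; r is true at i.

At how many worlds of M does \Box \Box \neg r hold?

5

Let φ = \Box \Box \neg r. Evaluate φ at each world:
  a (successors {c, d, g}): φ is true.
  b (successors {c, g, h}): φ is true.
  c (successors {a, b, d}): φ is true.
  d (successors {a, c, e, h}): φ is false.
  e (successors {d, g, h, i}): φ is true.
  f (successors ∅): φ is true.
  g (successors {a, b, e, h}): φ is false.
  h (successors {b, d, e, g}): φ is false.
  i (successors {e}): φ is false.
For instance, at h:
  At h: \Box \Box \neg r requires \Box \neg r at every successor {b, d, e, g}.
    \Box \neg r fails at e, so \Box \Box \neg r is false at h.
      At e: \Box \neg r requires \neg r at every successor {d, g, h, i}.
        \neg r fails at i, so \Box \neg r is false at e.
Satisfying worlds: {a, b, c, e, f}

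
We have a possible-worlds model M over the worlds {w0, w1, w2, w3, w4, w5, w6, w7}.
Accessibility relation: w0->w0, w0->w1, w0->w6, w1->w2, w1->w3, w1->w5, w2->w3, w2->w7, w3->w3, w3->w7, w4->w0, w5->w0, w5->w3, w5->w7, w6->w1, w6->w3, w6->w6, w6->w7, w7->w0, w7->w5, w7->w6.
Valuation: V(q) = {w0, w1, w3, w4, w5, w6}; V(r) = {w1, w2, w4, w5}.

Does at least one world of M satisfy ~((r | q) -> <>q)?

No

Let φ = ~((r | q) -> <>q). Evaluate φ at each world:
  w0 (successors {w0, w1, w6}): φ is false.
  w1 (successors {w2, w3, w5}): φ is false.
  w2 (successors {w3, w7}): φ is false.
  w3 (successors {w3, w7}): φ is false.
  w4 (successors {w0}): φ is false.
  w5 (successors {w0, w3, w7}): φ is false.
  w6 (successors {w1, w3, w6, w7}): φ is false.
  w7 (successors {w0, w5, w6}): φ is false.
For instance, at w0:
  At w0: (r | q) -> <>q is true, so ~((r | q) -> <>q) is false.
    At w0: r | q is true, <>q is true, so (r | q) -> <>q is true.
      At w0: <>q requires q at some successor in {w0, w1, w6}.
        q holds at w0, so <>q is true at w0.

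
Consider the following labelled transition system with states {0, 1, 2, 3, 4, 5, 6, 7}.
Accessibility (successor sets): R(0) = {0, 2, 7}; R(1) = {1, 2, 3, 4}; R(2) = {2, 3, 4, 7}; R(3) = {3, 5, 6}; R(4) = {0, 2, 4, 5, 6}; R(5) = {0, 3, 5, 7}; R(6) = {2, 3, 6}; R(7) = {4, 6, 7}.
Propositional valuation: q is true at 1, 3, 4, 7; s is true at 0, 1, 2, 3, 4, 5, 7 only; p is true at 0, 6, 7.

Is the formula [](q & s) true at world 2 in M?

Recall that []ψ holds at a world iff ψ holds at every accessible world, and <>ψ holds iff ψ holds at some accessible world.
At 2: [](q & s) requires q & s at every successor {2, 3, 4, 7}.
  q & s fails at 2, so [](q & s) is false at 2.

No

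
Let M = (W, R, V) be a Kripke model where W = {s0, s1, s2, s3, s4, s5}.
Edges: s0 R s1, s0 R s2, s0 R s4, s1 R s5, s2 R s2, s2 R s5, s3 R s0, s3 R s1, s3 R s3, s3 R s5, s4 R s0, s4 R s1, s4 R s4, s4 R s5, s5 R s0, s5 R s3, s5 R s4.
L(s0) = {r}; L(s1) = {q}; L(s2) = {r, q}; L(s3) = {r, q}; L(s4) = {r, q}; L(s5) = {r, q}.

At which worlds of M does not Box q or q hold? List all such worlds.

Let φ = not Box q or q. Evaluate φ at each world:
  s0 (successors {s1, s2, s4}): φ is false.
  s1 (successors {s5}): φ is true.
  s2 (successors {s2, s5}): φ is true.
  s3 (successors {s0, s1, s3, s5}): φ is true.
  s4 (successors {s0, s1, s4, s5}): φ is true.
  s5 (successors {s0, s3, s4}): φ is true.
For instance, at s4:
  At s4: not Box q is true, q is true, so not Box q or q is true.
    At s4: Box q is false, so not Box q is true.
      At s4: Box q requires q at every successor {s0, s1, s4, s5}.
        q fails at s0, so Box q is false at s4.
Satisfying worlds: {s1, s2, s3, s4, s5}

s1, s2, s3, s4, s5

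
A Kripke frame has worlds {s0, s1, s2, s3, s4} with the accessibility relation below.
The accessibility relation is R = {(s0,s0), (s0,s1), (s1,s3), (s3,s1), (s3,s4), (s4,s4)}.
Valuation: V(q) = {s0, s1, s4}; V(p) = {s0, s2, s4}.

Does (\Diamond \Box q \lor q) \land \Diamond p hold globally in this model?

Let φ = (\Diamond \Box q \lor q) \land \Diamond p. Evaluate φ at each world:
  s0 (successors {s0, s1}): φ is true.
  s1 (successors {s3}): φ is false.
  s2 (successors ∅): φ is false.
  s3 (successors {s1, s4}): φ is true.
  s4 (successors {s4}): φ is true.
Detail at s1 (counterexample):
  At s1: \Diamond \Box q \lor q is true, \Diamond p is false, so (\Diamond \Box q \lor q) \land \Diamond p is false.
    At s1: \Diamond \Box q is true, q is true, so \Diamond \Box q \lor q is true.
      At s1: \Diamond \Box q requires \Box q at some successor in {s3}.
        \Box q holds at s3, so \Diamond \Box q is true at s1.
    At s1: \Diamond p requires p at some successor in {s3}.
      At s3: p is false.
    So \Diamond p is false at s1.

No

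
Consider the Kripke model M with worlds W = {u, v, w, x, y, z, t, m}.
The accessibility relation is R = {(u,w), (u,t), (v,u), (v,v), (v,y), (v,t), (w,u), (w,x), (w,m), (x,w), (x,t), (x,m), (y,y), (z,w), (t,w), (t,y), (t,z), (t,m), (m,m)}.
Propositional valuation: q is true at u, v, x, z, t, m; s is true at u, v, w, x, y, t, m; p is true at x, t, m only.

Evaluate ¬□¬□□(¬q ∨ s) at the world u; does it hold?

Yes

Recall that □ψ holds at a world iff ψ holds at every accessible world, and ◇ψ holds iff ψ holds at some accessible world.
At u: □¬□□(¬q ∨ s) is false, so ¬□¬□□(¬q ∨ s) is true.
  At u: □¬□□(¬q ∨ s) requires ¬□□(¬q ∨ s) at every successor {w, t}.
    ¬□□(¬q ∨ s) fails at w, so □¬□□(¬q ∨ s) is false at u.
      At w: □□(¬q ∨ s) is true, so ¬□□(¬q ∨ s) is false.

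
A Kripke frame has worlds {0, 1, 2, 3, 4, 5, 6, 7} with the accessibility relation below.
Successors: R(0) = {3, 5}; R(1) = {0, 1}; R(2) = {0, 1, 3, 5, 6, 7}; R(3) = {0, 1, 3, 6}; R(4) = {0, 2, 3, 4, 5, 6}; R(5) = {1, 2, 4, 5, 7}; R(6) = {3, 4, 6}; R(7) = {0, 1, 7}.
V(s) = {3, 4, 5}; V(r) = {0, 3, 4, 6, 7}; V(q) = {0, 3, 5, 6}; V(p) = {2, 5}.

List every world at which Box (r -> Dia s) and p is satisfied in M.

none

Let φ = Box (r -> Dia s) and p. Evaluate φ at each world:
  0 (successors {3, 5}): φ is false.
  1 (successors {0, 1}): φ is false.
  2 (successors {0, 1, 3, 5, 6, 7}): φ is false.
  3 (successors {0, 1, 3, 6}): φ is false.
  4 (successors {0, 2, 3, 4, 5, 6}): φ is false.
  5 (successors {1, 2, 4, 5, 7}): φ is false.
  6 (successors {3, 4, 6}): φ is false.
  7 (successors {0, 1, 7}): φ is false.
For instance, at 2:
  At 2: Box (r -> Dia s) is false, p is true, so Box (r -> Dia s) and p is false.
    At 2: Box (r -> Dia s) requires r -> Dia s at every successor {0, 1, 3, 5, 6, 7}.
      r -> Dia s fails at 7, so Box (r -> Dia s) is false at 2.
Satisfying worlds: none.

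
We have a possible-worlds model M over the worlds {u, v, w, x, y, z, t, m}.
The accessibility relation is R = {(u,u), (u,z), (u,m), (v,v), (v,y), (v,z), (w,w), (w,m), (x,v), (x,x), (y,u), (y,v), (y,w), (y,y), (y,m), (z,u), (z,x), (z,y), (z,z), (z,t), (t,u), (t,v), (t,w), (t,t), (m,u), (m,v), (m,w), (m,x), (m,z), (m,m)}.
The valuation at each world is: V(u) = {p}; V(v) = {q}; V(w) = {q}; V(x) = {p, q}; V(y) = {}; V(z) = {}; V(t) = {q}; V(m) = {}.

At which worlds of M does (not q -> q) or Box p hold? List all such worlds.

Recall that Box ψ holds at a world iff ψ holds at every accessible world, and Dia ψ holds iff ψ holds at some accessible world.
Let φ = (not q -> q) or Box p. Evaluate φ at each world:
  u (successors {u, z, m}): φ is false.
  v (successors {v, y, z}): φ is true.
  w (successors {w, m}): φ is true.
  x (successors {v, x}): φ is true.
  y (successors {u, v, w, y, m}): φ is false.
  z (successors {u, x, y, z, t}): φ is false.
  t (successors {u, v, w, t}): φ is true.
  m (successors {u, v, w, x, z, m}): φ is false.
For instance, at v:
  At v: not q -> q is true, Box p is false, so (not q -> q) or Box p is true.
    At v: Box p requires p at every successor {v, y, z}.
      p fails at v, so Box p is false at v.
Satisfying worlds: {v, w, x, t}

v, w, x, t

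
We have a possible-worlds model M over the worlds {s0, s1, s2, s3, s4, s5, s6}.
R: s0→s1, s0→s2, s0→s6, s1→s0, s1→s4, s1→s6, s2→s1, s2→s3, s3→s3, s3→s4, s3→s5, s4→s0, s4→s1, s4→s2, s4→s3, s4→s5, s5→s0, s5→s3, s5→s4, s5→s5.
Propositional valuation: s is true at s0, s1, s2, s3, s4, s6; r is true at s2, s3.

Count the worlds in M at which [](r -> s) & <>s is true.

Recall that []ψ holds at a world iff ψ holds at every accessible world, and <>ψ holds iff ψ holds at some accessible world.
Let φ = [](r -> s) & <>s. Evaluate φ at each world:
  s0 (successors {s1, s2, s6}): φ is true.
  s1 (successors {s0, s4, s6}): φ is true.
  s2 (successors {s1, s3}): φ is true.
  s3 (successors {s3, s4, s5}): φ is true.
  s4 (successors {s0, s1, s2, s3, s5}): φ is true.
  s5 (successors {s0, s3, s4, s5}): φ is true.
  s6 (successors ∅): φ is false.
For instance, at s2:
  At s2: [](r -> s) is true, <>s is true, so [](r -> s) & <>s is true.
    At s2: [](r -> s) requires r -> s at every successor {s1, s3}.
      At s1: r -> s is true.
      At s3: r -> s is true.
    So [](r -> s) is true at s2.
    At s2: <>s requires s at some successor in {s1, s3}.
      s holds at s1, so <>s is true at s2.
Satisfying worlds: {s0, s1, s2, s3, s4, s5}

6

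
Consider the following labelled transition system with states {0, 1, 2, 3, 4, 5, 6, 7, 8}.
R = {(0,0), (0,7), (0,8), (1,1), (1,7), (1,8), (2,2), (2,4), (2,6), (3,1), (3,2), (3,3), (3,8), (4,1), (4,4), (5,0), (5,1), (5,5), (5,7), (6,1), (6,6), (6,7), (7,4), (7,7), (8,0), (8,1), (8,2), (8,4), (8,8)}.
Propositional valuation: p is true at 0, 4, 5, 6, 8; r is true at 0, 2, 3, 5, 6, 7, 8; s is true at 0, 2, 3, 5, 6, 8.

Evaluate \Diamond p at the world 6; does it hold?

At 6: \Diamond p requires p at some successor in {1, 6, 7}.
  p holds at 6, so \Diamond p is true at 6.

Yes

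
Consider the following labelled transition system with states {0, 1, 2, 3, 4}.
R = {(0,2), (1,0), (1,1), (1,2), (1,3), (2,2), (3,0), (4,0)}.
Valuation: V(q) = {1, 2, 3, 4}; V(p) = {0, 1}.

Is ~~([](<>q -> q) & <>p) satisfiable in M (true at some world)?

Let φ = ~~([](<>q -> q) & <>p). Evaluate φ at each world:
  0 (successors {2}): φ is false.
  1 (successors {0, 1, 2, 3}): φ is false.
  2 (successors {2}): φ is false.
  3 (successors {0}): φ is false.
  4 (successors {0}): φ is false.
For instance, at 1:
  At 1: ~([](<>q -> q) & <>p) is true, so ~~([](<>q -> q) & <>p) is false.
    At 1: [](<>q -> q) & <>p is false, so ~([](<>q -> q) & <>p) is true.
      At 1: [](<>q -> q) is false, <>p is true, so [](<>q -> q) & <>p is false.

No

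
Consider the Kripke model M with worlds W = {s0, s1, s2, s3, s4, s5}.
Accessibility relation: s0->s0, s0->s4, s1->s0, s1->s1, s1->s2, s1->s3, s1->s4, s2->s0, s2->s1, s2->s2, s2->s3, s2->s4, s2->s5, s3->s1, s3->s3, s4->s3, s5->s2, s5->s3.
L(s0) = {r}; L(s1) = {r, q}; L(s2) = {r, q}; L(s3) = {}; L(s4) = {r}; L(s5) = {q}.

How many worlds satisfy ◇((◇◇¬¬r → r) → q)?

5

Let φ = ◇((◇◇¬¬r → r) → q). Evaluate φ at each world:
  s0 (successors {s0, s4}): φ is false.
  s1 (successors {s0, s1, s2, s3, s4}): φ is true.
  s2 (successors {s0, s1, s2, s3, s4, s5}): φ is true.
  s3 (successors {s1, s3}): φ is true.
  s4 (successors {s3}): φ is true.
  s5 (successors {s2, s3}): φ is true.
For instance, at s3:
  At s3: ◇((◇◇¬¬r → r) → q) requires (◇◇¬¬r → r) → q at some successor in {s1, s3}.
    (◇◇¬¬r → r) → q holds at s1, so ◇((◇◇¬¬r → r) → q) is true at s3.
      At s1: ◇◇¬¬r → r is true, q is true, so (◇◇¬¬r → r) → q is true.
Satisfying worlds: {s1, s2, s3, s4, s5}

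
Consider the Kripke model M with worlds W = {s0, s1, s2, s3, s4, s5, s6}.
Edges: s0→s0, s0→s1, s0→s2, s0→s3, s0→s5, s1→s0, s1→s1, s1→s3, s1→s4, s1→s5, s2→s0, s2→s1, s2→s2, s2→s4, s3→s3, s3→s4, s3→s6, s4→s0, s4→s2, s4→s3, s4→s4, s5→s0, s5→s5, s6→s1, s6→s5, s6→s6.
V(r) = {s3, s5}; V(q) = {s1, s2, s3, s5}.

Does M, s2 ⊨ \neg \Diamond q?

No

At s2: \Diamond q is true, so \neg \Diamond q is false.
  At s2: \Diamond q requires q at some successor in {s0, s1, s2, s4}.
    q holds at s1, so \Diamond q is true at s2.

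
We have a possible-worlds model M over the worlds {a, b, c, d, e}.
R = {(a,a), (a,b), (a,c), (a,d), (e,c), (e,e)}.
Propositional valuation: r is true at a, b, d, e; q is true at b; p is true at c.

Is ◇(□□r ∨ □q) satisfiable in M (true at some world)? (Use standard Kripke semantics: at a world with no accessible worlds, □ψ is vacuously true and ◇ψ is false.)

Yes

Let φ = ◇(□□r ∨ □q). Evaluate φ at each world:
  a (successors {a, b, c, d}): φ is true.
  b (successors ∅): φ is false.
  c (successors ∅): φ is false.
  d (successors ∅): φ is false.
  e (successors {c, e}): φ is true.
Detail at a (witness):
  At a: ◇(□□r ∨ □q) requires □□r ∨ □q at some successor in {a, b, c, d}.
    □□r ∨ □q holds at b, so ◇(□□r ∨ □q) is true at a.
      At b: □□r is true, □q is true, so □□r ∨ □q is true.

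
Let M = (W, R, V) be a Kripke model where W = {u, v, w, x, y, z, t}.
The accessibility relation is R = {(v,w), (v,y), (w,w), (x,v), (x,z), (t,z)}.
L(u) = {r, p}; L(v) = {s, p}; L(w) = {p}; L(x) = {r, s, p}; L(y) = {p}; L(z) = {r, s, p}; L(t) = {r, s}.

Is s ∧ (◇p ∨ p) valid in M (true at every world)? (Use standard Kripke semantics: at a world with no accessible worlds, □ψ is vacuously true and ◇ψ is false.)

No

Let φ = s ∧ (◇p ∨ p). Evaluate φ at each world:
  u (successors ∅): φ is false.
  v (successors {w, y}): φ is true.
  w (successors {w}): φ is false.
  x (successors {v, z}): φ is true.
  y (successors ∅): φ is false.
  z (successors ∅): φ is true.
  t (successors {z}): φ is true.
Detail at u (counterexample):
  At u: s is false, ◇p ∨ p is true, so s ∧ (◇p ∨ p) is false.
    At u: ◇p is false, p is true, so ◇p ∨ p is true.
      At u: no accessible worlds, so ◇p is false.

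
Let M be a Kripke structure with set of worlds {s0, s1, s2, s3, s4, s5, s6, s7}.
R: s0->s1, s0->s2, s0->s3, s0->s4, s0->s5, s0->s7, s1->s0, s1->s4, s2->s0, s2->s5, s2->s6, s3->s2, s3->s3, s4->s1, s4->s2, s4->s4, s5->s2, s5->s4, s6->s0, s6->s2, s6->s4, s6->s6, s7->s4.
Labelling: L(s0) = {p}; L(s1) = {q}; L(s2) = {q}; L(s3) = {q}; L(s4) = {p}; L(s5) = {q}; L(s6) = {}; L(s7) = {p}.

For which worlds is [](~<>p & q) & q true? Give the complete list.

Recall that []ψ holds at a world iff ψ holds at every accessible world, and <>ψ holds iff ψ holds at some accessible world.
Let φ = [](~<>p & q) & q. Evaluate φ at each world:
  s0 (successors {s1, s2, s3, s4, s5, s7}): φ is false.
  s1 (successors {s0, s4}): φ is false.
  s2 (successors {s0, s5, s6}): φ is false.
  s3 (successors {s2, s3}): φ is false.
  s4 (successors {s1, s2, s4}): φ is false.
  s5 (successors {s2, s4}): φ is false.
  s6 (successors {s0, s2, s4, s6}): φ is false.
  s7 (successors {s4}): φ is false.
For instance, at s6:
  At s6: [](~<>p & q) is false, q is false, so [](~<>p & q) & q is false.
    At s6: [](~<>p & q) requires ~<>p & q at every successor {s0, s2, s4, s6}.
      ~<>p & q fails at s0, so [](~<>p & q) is false at s6.
Satisfying worlds: none.

none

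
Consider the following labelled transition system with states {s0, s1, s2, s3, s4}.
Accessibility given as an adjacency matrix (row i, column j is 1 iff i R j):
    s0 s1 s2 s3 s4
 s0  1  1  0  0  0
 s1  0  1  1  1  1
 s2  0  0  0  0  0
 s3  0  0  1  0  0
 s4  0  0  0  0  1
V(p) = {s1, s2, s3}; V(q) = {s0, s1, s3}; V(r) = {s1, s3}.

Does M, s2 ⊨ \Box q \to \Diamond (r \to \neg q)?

Recall that \Box ψ holds at a world iff ψ holds at every accessible world, and \Diamond ψ holds iff ψ holds at some accessible world.
At s2: \Box q is true, \Diamond (r \to \neg q) is false, so \Box q \to \Diamond (r \to \neg q) is false.
  At s2: no accessible worlds, so \Box q holds vacuously.
  At s2: no accessible worlds, so \Diamond (r \to \neg q) is false.

No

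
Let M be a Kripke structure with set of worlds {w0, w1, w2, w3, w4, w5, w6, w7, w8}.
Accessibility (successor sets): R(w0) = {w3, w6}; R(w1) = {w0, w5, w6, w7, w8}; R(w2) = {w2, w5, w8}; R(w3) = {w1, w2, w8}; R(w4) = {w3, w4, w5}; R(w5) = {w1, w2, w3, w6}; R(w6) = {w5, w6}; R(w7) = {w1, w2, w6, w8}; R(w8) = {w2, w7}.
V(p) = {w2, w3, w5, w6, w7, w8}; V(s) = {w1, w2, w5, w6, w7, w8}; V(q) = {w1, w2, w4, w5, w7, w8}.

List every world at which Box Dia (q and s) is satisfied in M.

Let φ = Box Dia (q and s). Evaluate φ at each world:
  w0 (successors {w3, w6}): φ is true.
  w1 (successors {w0, w5, w6, w7, w8}): φ is false.
  w2 (successors {w2, w5, w8}): φ is true.
  w3 (successors {w1, w2, w8}): φ is true.
  w4 (successors {w3, w4, w5}): φ is true.
  w5 (successors {w1, w2, w3, w6}): φ is true.
  w6 (successors {w5, w6}): φ is true.
  w7 (successors {w1, w2, w6, w8}): φ is true.
  w8 (successors {w2, w7}): φ is true.
For instance, at w2:
  At w2: Box Dia (q and s) requires Dia (q and s) at every successor {w2, w5, w8}.
      At w2: Dia (q and s) requires q and s at some successor in {w2, w5, w8}.
        q and s holds at w2, so Dia (q and s) is true at w2.
      At w5: Dia (q and s) requires q and s at some successor in {w1, w2, w3, w6}.
        q and s holds at w1, so Dia (q and s) is true at w5.
      At w8: Dia (q and s) requires q and s at some successor in {w2, w7}.
        q and s holds at w2, so Dia (q and s) is true at w8.
  So Box Dia (q and s) is true at w2.
Satisfying worlds: {w0, w2, w3, w4, w5, w6, w7, w8}

w0, w2, w3, w4, w5, w6, w7, w8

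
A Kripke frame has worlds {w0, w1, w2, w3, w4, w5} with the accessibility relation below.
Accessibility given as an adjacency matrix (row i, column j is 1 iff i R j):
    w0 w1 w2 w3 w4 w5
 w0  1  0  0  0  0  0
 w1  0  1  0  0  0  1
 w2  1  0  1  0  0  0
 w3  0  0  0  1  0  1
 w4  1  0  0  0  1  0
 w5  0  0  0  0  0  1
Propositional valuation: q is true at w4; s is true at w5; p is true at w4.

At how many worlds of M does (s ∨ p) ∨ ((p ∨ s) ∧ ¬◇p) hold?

Let φ = (s ∨ p) ∨ ((p ∨ s) ∧ ¬◇p). Evaluate φ at each world:
  w0 (successors {w0}): φ is false.
  w1 (successors {w1, w5}): φ is false.
  w2 (successors {w0, w2}): φ is false.
  w3 (successors {w3, w5}): φ is false.
  w4 (successors {w0, w4}): φ is true.
  w5 (successors {w5}): φ is true.
For instance, at w5:
  At w5: s ∨ p is true, (p ∨ s) ∧ ¬◇p is true, so (s ∨ p) ∨ ((p ∨ s) ∧ ¬◇p) is true.
    At w5: p ∨ s is true, ¬◇p is true, so (p ∨ s) ∧ ¬◇p is true.
      At w5: ◇p is false, so ¬◇p is true.
Satisfying worlds: {w4, w5}

2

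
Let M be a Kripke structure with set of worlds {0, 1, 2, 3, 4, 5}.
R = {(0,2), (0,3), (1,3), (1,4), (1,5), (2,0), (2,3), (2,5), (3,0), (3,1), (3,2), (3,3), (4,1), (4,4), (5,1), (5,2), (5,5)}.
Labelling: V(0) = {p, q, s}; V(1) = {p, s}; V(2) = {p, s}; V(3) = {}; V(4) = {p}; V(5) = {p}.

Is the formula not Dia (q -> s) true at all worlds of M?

Recall that Dia ψ holds at a world iff ψ holds at some accessible world.
Let φ = not Dia (q -> s). Evaluate φ at each world:
  0 (successors {2, 3}): φ is false.
  1 (successors {3, 4, 5}): φ is false.
  2 (successors {0, 3, 5}): φ is false.
  3 (successors {0, 1, 2, 3}): φ is false.
  4 (successors {1, 4}): φ is false.
  5 (successors {1, 2, 5}): φ is false.
Detail at 0 (counterexample):
  At 0: Dia (q -> s) is true, so not Dia (q -> s) is false.
    At 0: Dia (q -> s) requires q -> s at some successor in {2, 3}.
      q -> s holds at 2, so Dia (q -> s) is true at 0.

No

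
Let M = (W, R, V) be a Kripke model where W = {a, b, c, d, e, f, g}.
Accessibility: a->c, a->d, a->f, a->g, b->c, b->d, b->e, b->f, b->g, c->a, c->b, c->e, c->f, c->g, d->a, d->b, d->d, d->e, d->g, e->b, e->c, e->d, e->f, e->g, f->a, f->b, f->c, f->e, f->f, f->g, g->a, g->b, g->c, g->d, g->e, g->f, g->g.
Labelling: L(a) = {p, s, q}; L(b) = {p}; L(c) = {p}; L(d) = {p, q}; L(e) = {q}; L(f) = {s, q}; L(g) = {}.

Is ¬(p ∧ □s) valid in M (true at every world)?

Let φ = ¬(p ∧ □s). Evaluate φ at each world:
  a (successors {c, d, f, g}): φ is true.
  b (successors {c, d, e, f, g}): φ is true.
  c (successors {a, b, e, f, g}): φ is true.
  d (successors {a, b, d, e, g}): φ is true.
  e (successors {b, c, d, f, g}): φ is true.
  f (successors {a, b, c, e, f, g}): φ is true.
  g (successors {a, b, c, d, e, f, g}): φ is true.
For instance, at a:
  At a: p ∧ □s is false, so ¬(p ∧ □s) is true.
    At a: p is true, □s is false, so p ∧ □s is false.
      At a: □s requires s at every successor {c, d, f, g}.
        s fails at c, so □s is false at a.

Yes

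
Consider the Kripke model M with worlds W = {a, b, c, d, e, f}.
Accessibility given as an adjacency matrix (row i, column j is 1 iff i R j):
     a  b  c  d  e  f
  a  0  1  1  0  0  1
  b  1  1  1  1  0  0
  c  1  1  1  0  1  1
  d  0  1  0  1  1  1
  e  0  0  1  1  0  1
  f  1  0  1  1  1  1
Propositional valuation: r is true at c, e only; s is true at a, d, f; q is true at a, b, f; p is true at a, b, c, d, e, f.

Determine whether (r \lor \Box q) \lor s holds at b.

At b: r \lor \Box q is false, s is false, so (r \lor \Box q) \lor s is false.
  At b: r is false, \Box q is false, so r \lor \Box q is false.
    At b: \Box q requires q at every successor {a, b, c, d}.
      q fails at c, so \Box q is false at b.

No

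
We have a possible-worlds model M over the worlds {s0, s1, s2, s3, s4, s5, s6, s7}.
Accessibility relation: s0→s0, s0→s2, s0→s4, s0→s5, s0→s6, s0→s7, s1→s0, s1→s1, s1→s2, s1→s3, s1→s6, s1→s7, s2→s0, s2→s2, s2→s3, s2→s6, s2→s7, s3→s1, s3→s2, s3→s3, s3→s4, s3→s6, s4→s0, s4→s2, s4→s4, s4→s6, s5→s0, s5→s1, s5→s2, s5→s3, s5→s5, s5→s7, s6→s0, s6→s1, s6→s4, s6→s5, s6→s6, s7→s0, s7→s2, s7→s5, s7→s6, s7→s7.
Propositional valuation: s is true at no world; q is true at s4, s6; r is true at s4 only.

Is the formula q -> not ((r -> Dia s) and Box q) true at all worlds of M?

Recall that Box ψ holds at a world iff ψ holds at every accessible world, and Dia ψ holds iff ψ holds at some accessible world.
Let φ = q -> not ((r -> Dia s) and Box q). Evaluate φ at each world:
  s0 (successors {s0, s2, s4, s5, s6, s7}): φ is true.
  s1 (successors {s0, s1, s2, s3, s6, s7}): φ is true.
  s2 (successors {s0, s2, s3, s6, s7}): φ is true.
  s3 (successors {s1, s2, s3, s4, s6}): φ is true.
  s4 (successors {s0, s2, s4, s6}): φ is true.
  s5 (successors {s0, s1, s2, s3, s5, s7}): φ is true.
  s6 (successors {s0, s1, s4, s5, s6}): φ is true.
  s7 (successors {s0, s2, s5, s6, s7}): φ is true.
For instance, at s5:
  At s5: q is false, not ((r -> Dia s) and Box q) is true, so q -> not ((r -> Dia s) and Box q) is true.
    At s5: (r -> Dia s) and Box q is false, so not ((r -> Dia s) and Box q) is true.
      At s5: r -> Dia s is true, Box q is false, so (r -> Dia s) and Box q is false.

Yes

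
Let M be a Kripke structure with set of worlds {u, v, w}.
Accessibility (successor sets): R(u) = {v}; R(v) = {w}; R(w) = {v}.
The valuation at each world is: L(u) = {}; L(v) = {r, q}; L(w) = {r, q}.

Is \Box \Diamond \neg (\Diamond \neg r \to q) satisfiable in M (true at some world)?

No

Let φ = \Box \Diamond \neg (\Diamond \neg r \to q). Evaluate φ at each world:
  u (successors {v}): φ is false.
  v (successors {w}): φ is false.
  w (successors {v}): φ is false.
For instance, at w:
  At w: \Box \Diamond \neg (\Diamond \neg r \to q) requires \Diamond \neg (\Diamond \neg r \to q) at every successor {v}.
    \Diamond \neg (\Diamond \neg r \to q) fails at v, so \Box \Diamond \neg (\Diamond \neg r \to q) is false at w.
      At v: \Diamond \neg (\Diamond \neg r \to q) requires \neg (\Diamond \neg r \to q) at some successor in {w}.
        At w: \neg (\Diamond \neg r \to q) is false.
      So \Diamond \neg (\Diamond \neg r \to q) is false at v.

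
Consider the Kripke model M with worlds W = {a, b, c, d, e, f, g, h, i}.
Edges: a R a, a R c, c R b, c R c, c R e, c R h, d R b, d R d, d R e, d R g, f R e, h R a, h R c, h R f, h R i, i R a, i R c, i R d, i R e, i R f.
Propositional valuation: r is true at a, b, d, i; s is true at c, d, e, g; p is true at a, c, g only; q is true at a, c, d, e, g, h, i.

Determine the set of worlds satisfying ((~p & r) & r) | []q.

Recall that []ψ holds at a world iff ψ holds at every accessible world, and <>ψ holds iff ψ holds at some accessible world.
Let φ = ((~p & r) & r) | []q. Evaluate φ at each world:
  a (successors {a, c}): φ is true.
  b (successors ∅): φ is true.
  c (successors {b, c, e, h}): φ is false.
  d (successors {b, d, e, g}): φ is true.
  e (successors ∅): φ is true.
  f (successors {e}): φ is true.
  g (successors ∅): φ is true.
  h (successors {a, c, f, i}): φ is false.
  i (successors {a, c, d, e, f}): φ is true.
For instance, at i:
  At i: (~p & r) & r is true, []q is false, so ((~p & r) & r) | []q is true.
    At i: []q requires q at every successor {a, c, d, e, f}.
      q fails at f, so []q is false at i.
Satisfying worlds: {a, b, d, e, f, g, i}

a, b, d, e, f, g, i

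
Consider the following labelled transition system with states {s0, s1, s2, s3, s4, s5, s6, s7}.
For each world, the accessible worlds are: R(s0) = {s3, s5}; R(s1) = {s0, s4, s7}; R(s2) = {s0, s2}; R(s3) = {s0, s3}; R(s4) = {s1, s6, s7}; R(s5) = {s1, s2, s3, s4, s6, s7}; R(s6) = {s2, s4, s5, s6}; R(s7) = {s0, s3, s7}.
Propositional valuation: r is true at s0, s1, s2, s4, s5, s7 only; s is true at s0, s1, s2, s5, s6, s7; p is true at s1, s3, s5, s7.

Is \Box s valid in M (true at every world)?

No

Recall that \Box ψ holds at a world iff ψ holds at every accessible world, and \Diamond ψ holds iff ψ holds at some accessible world.
Let φ = \Box s. Evaluate φ at each world:
  s0 (successors {s3, s5}): φ is false.
  s1 (successors {s0, s4, s7}): φ is false.
  s2 (successors {s0, s2}): φ is true.
  s3 (successors {s0, s3}): φ is false.
  s4 (successors {s1, s6, s7}): φ is true.
  s5 (successors {s1, s2, s3, s4, s6, s7}): φ is false.
  s6 (successors {s2, s4, s5, s6}): φ is false.
  s7 (successors {s0, s3, s7}): φ is false.
Detail at s0 (counterexample):
  At s0: \Box s requires s at every successor {s3, s5}.
    s fails at s3, so \Box s is false at s0.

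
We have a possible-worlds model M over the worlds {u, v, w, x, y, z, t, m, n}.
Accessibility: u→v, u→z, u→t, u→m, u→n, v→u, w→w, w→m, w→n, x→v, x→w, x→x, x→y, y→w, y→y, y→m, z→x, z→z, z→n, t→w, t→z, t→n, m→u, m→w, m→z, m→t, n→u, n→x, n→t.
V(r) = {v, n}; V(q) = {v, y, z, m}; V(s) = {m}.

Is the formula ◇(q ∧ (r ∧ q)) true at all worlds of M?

No

Let φ = ◇(q ∧ (r ∧ q)). Evaluate φ at each world:
  u (successors {v, z, t, m, n}): φ is true.
  v (successors {u}): φ is false.
  w (successors {w, m, n}): φ is false.
  x (successors {v, w, x, y}): φ is true.
  y (successors {w, y, m}): φ is false.
  z (successors {x, z, n}): φ is false.
  t (successors {w, z, n}): φ is false.
  m (successors {u, w, z, t}): φ is false.
  n (successors {u, x, t}): φ is false.
Detail at v (counterexample):
  At v: ◇(q ∧ (r ∧ q)) requires q ∧ (r ∧ q) at some successor in {u}.
    At u: q ∧ (r ∧ q) is false.
  So ◇(q ∧ (r ∧ q)) is false at v.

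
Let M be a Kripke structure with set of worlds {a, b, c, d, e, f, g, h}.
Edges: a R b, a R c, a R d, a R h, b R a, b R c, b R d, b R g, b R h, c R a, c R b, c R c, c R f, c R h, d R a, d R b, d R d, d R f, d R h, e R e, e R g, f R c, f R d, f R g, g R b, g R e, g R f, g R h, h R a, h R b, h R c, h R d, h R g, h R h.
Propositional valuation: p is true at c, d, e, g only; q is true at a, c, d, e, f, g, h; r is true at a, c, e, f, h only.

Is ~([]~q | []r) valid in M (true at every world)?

Let φ = ~([]~q | []r). Evaluate φ at each world:
  a (successors {b, c, d, h}): φ is true.
  b (successors {a, c, d, g, h}): φ is true.
  c (successors {a, b, c, f, h}): φ is true.
  d (successors {a, b, d, f, h}): φ is true.
  e (successors {e, g}): φ is true.
  f (successors {c, d, g}): φ is true.
  g (successors {b, e, f, h}): φ is true.
  h (successors {a, b, c, d, g, h}): φ is true.
For instance, at e:
  At e: []~q | []r is false, so ~([]~q | []r) is true.
    At e: []~q is false, []r is false, so []~q | []r is false.
      At e: []~q requires ~q at every successor {e, g}.
        ~q fails at e, so []~q is false at e.
      At e: []r requires r at every successor {e, g}.
        r fails at g, so []r is false at e.

Yes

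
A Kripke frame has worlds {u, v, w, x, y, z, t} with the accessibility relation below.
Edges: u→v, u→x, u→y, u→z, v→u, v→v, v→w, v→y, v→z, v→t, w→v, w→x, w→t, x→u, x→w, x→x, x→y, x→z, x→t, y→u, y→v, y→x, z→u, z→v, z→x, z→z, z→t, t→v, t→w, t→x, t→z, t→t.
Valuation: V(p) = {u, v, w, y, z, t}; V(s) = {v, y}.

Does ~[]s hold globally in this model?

Let φ = ~[]s. Evaluate φ at each world:
  u (successors {v, x, y, z}): φ is true.
  v (successors {u, v, w, y, z, t}): φ is true.
  w (successors {v, x, t}): φ is true.
  x (successors {u, w, x, y, z, t}): φ is true.
  y (successors {u, v, x}): φ is true.
  z (successors {u, v, x, z, t}): φ is true.
  t (successors {v, w, x, z, t}): φ is true.
For instance, at w:
  At w: []s is false, so ~[]s is true.
    At w: []s requires s at every successor {v, x, t}.
      s fails at x, so []s is false at w.

Yes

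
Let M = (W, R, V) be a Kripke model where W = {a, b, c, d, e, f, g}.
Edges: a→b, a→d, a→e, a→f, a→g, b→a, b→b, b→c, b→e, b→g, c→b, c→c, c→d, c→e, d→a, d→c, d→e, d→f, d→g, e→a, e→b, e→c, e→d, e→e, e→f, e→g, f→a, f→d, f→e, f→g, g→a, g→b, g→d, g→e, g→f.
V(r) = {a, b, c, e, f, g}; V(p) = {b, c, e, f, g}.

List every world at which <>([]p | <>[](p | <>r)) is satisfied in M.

a, b, c, d, e, f, g

Let φ = <>([]p | <>[](p | <>r)). Evaluate φ at each world:
  a (successors {b, d, e, f, g}): φ is true.
  b (successors {a, b, c, e, g}): φ is true.
  c (successors {b, c, d, e}): φ is true.
  d (successors {a, c, e, f, g}): φ is true.
  e (successors {a, b, c, d, e, f, g}): φ is true.
  f (successors {a, d, e, g}): φ is true.
  g (successors {a, b, d, e, f}): φ is true.
For instance, at g:
  At g: <>([]p | <>[](p | <>r)) requires []p | <>[](p | <>r) at some successor in {a, b, d, e, f}.
    []p | <>[](p | <>r) holds at a, so <>([]p | <>[](p | <>r)) is true at g.
      At a: []p is false, <>[](p | <>r) is true, so []p | <>[](p | <>r) is true.
Satisfying worlds: {a, b, c, d, e, f, g}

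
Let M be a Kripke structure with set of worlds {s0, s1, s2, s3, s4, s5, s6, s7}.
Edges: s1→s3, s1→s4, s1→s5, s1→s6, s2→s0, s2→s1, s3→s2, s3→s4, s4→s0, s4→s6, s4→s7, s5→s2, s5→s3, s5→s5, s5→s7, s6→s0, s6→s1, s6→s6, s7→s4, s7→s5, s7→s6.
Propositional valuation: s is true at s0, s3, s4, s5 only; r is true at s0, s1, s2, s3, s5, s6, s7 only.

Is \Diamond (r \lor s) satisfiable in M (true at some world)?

Yes

Recall that \Diamond ψ holds at a world iff ψ holds at some accessible world.
Let φ = \Diamond (r \lor s). Evaluate φ at each world:
  s0 (successors ∅): φ is false.
  s1 (successors {s3, s4, s5, s6}): φ is true.
  s2 (successors {s0, s1}): φ is true.
  s3 (successors {s2, s4}): φ is true.
  s4 (successors {s0, s6, s7}): φ is true.
  s5 (successors {s2, s3, s5, s7}): φ is true.
  s6 (successors {s0, s1, s6}): φ is true.
  s7 (successors {s4, s5, s6}): φ is true.
Detail at s1 (witness):
  At s1: \Diamond (r \lor s) requires r \lor s at some successor in {s3, s4, s5, s6}.
    r \lor s holds at s3, so \Diamond (r \lor s) is true at s1.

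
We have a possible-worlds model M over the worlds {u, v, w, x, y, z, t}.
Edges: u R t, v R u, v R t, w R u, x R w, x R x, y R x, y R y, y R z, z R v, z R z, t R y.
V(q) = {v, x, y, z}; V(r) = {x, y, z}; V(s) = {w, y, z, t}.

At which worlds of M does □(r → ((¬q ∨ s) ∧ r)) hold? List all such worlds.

Let φ = □(r → ((¬q ∨ s) ∧ r)). Evaluate φ at each world:
  u (successors {t}): φ is true.
  v (successors {u, t}): φ is true.
  w (successors {u}): φ is true.
  x (successors {w, x}): φ is false.
  y (successors {x, y, z}): φ is false.
  z (successors {v, z}): φ is true.
  t (successors {y}): φ is true.
For instance, at w:
  At w: □(r → ((¬q ∨ s) ∧ r)) requires r → ((¬q ∨ s) ∧ r) at every successor {u}.
    At u: r → ((¬q ∨ s) ∧ r) is true.
  So □(r → ((¬q ∨ s) ∧ r)) is true at w.
Satisfying worlds: {u, v, w, z, t}

u, v, w, z, t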